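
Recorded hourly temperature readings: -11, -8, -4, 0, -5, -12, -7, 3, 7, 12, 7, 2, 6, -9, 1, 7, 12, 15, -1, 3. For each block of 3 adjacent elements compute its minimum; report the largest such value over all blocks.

7

Window mins for each of the 18 positions:
[-11, -8, -4] → min -11
[-8, -4, 0] → min -8
[-4, 0, -5] → min -5
[0, -5, -12] → min -12
[-5, -12, -7] → min -12
[-12, -7, 3] → min -12
[-7, 3, 7] → min -7
[3, 7, 12] → min 3
[7, 12, 7] → min 7
[12, 7, 2] → min 2
[7, 2, 6] → min 2
[2, 6, -9] → min -9
[6, -9, 1] → min -9
[-9, 1, 7] → min -9
[1, 7, 12] → min 1
[7, 12, 15] → min 7
[12, 15, -1] → min -1
[15, -1, 3] → min -1
Largest of these is 7.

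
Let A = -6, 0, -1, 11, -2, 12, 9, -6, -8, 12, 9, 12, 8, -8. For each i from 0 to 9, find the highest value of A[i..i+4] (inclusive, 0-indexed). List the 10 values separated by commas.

11, 12, 12, 12, 12, 12, 12, 12, 12, 12

-6 0 -1 11 -2 → max 11
0 -1 11 -2 12 → max 12
-1 11 -2 12 9 → max 12
11 -2 12 9 -6 → max 12
-2 12 9 -6 -8 → max 12
12 9 -6 -8 12 → max 12
9 -6 -8 12 9 → max 12
-6 -8 12 9 12 → max 12
-8 12 9 12 8 → max 12
12 9 12 8 -8 → max 12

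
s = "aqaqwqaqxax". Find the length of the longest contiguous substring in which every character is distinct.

3

[a] len 1
[a, q] len 2
[q, a] len 2
[a, q] len 2
[a, q, w] len 3
[w, q] len 2
[w, q, a] len 3
[a, q] len 2
[a, q, x] len 3
[q, x, a] len 3
[a, x] len 2
Longest all-distinct length: 3.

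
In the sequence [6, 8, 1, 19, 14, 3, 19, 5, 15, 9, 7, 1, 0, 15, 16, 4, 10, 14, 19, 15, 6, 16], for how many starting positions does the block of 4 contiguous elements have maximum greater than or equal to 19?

11

6 8 1 19 → max 19  ≥ 19 ✓
8 1 19 14 → max 19  ≥ 19 ✓
1 19 14 3 → max 19  ≥ 19 ✓
19 14 3 19 → max 19  ≥ 19 ✓
14 3 19 5 → max 19  ≥ 19 ✓
3 19 5 15 → max 19  ≥ 19 ✓
19 5 15 9 → max 19  ≥ 19 ✓
5 15 9 7 → max 15
15 9 7 1 → max 15
9 7 1 0 → max 9
7 1 0 15 → max 15
1 0 15 16 → max 16
0 15 16 4 → max 16
15 16 4 10 → max 16
16 4 10 14 → max 16
4 10 14 19 → max 19  ≥ 19 ✓
10 14 19 15 → max 19  ≥ 19 ✓
14 19 15 6 → max 19  ≥ 19 ✓
19 15 6 16 → max 19  ≥ 19 ✓
11 windows satisfy the condition.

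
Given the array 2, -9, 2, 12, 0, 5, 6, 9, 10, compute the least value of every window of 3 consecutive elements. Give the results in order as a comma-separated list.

(2, -9, 2) → min -9
(-9, 2, 12) → min -9
(2, 12, 0) → min 0
(12, 0, 5) → min 0
(0, 5, 6) → min 0
(5, 6, 9) → min 5
(6, 9, 10) → min 6

-9, -9, 0, 0, 0, 5, 6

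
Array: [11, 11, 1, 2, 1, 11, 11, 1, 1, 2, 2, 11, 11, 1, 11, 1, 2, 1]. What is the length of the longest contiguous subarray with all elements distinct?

[11] len 1
[11] len 1
[11, 1] len 2
[11, 1, 2] len 3
[2, 1] len 2
[2, 1, 11] len 3
[11] len 1
[11, 1] len 2
[1] len 1
[1, 2] len 2
[2] len 1
[2, 11] len 2
[11] len 1
[11, 1] len 2
[1, 11] len 2
[11, 1] len 2
[11, 1, 2] len 3
[2, 1] len 2
Longest all-distinct length: 3.

3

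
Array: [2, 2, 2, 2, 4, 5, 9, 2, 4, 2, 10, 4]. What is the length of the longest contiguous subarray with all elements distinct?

4

add 2: [2] len 1
add 2 (repeat 2, move left end past it): [2] len 1
add 2 (repeat 2, move left end past it): [2] len 1
add 2 (repeat 2, move left end past it): [2] len 1
add 4: [2, 4] len 2
add 5: [2, 4, 5] len 3
add 9: [2, 4, 5, 9] len 4
add 2 (repeat 2, move left end past it): [4, 5, 9, 2] len 4
add 4 (repeat 4, move left end past it): [5, 9, 2, 4] len 4
add 2 (repeat 2, move left end past it): [4, 2] len 2
add 10: [4, 2, 10] len 3
add 4 (repeat 4, move left end past it): [2, 10, 4] len 3
Longest all-distinct length: 4.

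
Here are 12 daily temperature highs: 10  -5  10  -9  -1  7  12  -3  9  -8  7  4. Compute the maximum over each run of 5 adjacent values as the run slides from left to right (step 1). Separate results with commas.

(10, -5, 10, -9, -1) → max 10
(-5, 10, -9, -1, 7) → max 10
(10, -9, -1, 7, 12) → max 12
(-9, -1, 7, 12, -3) → max 12
(-1, 7, 12, -3, 9) → max 12
(7, 12, -3, 9, -8) → max 12
(12, -3, 9, -8, 7) → max 12
(-3, 9, -8, 7, 4) → max 9

10, 10, 12, 12, 12, 12, 12, 9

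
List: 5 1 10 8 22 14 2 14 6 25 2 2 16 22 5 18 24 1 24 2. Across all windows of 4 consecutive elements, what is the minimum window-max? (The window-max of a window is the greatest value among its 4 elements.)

(5, 1, 10, 8) → max 10
(1, 10, 8, 22) → max 22
(10, 8, 22, 14) → max 22
(8, 22, 14, 2) → max 22
(22, 14, 2, 14) → max 22
(14, 2, 14, 6) → max 14
(2, 14, 6, 25) → max 25
(14, 6, 25, 2) → max 25
(6, 25, 2, 2) → max 25
(25, 2, 2, 16) → max 25
(2, 2, 16, 22) → max 22
(2, 16, 22, 5) → max 22
(16, 22, 5, 18) → max 22
(22, 5, 18, 24) → max 24
(5, 18, 24, 1) → max 24
(18, 24, 1, 24) → max 24
(24, 1, 24, 2) → max 24
Minimum of these is 10.

10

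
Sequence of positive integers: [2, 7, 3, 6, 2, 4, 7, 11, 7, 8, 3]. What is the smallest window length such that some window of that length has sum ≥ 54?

add 2: running sum 2 < 54
add 7: running sum 9 < 54
add 3: running sum 12 < 54
add 6: running sum 18 < 54
add 2: running sum 20 < 54
add 4: running sum 24 < 54
add 7: running sum 31 < 54
add 11: running sum 42 < 54
add 7: running sum 49 < 54
add 8: shortest ending here [7, 3, 6, 2, 4, 7, 11, 7, 8] sum 55, len 9
add 3: shortest ending here [7, 3, 6, 2, 4, 7, 11, 7, 8, 3] sum 58, len 10
Shortest qualifying length: 9.

9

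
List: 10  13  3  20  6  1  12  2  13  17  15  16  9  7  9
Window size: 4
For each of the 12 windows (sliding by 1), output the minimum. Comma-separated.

3, 3, 1, 1, 1, 1, 2, 2, 13, 9, 7, 7

Sliding a size-4 window across the 15 values:
(10, 13, 3, 20) → min 3
(13, 3, 20, 6) → min 3
(3, 20, 6, 1) → min 1
(20, 6, 1, 12) → min 1
(6, 1, 12, 2) → min 1
(1, 12, 2, 13) → min 1
(12, 2, 13, 17) → min 2
(2, 13, 17, 15) → min 2
(13, 17, 15, 16) → min 13
(17, 15, 16, 9) → min 9
(15, 16, 9, 7) → min 7
(16, 9, 7, 9) → min 7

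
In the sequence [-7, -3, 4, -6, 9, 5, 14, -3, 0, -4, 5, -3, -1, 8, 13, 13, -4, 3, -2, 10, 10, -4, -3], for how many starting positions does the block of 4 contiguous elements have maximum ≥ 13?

9

-7 -3 4 -6 → max 4
-3 4 -6 9 → max 9
4 -6 9 5 → max 9
-6 9 5 14 → max 14  ≥ 13 ✓
9 5 14 -3 → max 14  ≥ 13 ✓
5 14 -3 0 → max 14  ≥ 13 ✓
14 -3 0 -4 → max 14  ≥ 13 ✓
-3 0 -4 5 → max 5
0 -4 5 -3 → max 5
-4 5 -3 -1 → max 5
5 -3 -1 8 → max 8
-3 -1 8 13 → max 13  ≥ 13 ✓
-1 8 13 13 → max 13  ≥ 13 ✓
8 13 13 -4 → max 13  ≥ 13 ✓
13 13 -4 3 → max 13  ≥ 13 ✓
13 -4 3 -2 → max 13  ≥ 13 ✓
-4 3 -2 10 → max 10
3 -2 10 10 → max 10
-2 10 10 -4 → max 10
10 10 -4 -3 → max 10
9 windows satisfy the condition.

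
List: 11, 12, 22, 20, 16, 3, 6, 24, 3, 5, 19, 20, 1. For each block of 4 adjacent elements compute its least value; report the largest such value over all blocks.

12

Each size-4 window and its min:
11 12 22 20 → min 11
12 22 20 16 → min 12
22 20 16 3 → min 3
20 16 3 6 → min 3
16 3 6 24 → min 3
3 6 24 3 → min 3
6 24 3 5 → min 3
24 3 5 19 → min 3
3 5 19 20 → min 3
5 19 20 1 → min 1
Largest of these is 12.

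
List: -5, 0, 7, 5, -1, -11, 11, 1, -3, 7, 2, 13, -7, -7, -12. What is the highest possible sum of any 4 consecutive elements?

19

[-5, 0, 7, 5] → sum 7
[0, 7, 5, -1] → sum 11
[7, 5, -1, -11] → sum 0
[5, -1, -11, 11] → sum 4
[-1, -11, 11, 1] → sum 0
[-11, 11, 1, -3] → sum -2
[11, 1, -3, 7] → sum 16
[1, -3, 7, 2] → sum 7
[-3, 7, 2, 13] → sum 19
[7, 2, 13, -7] → sum 15
[2, 13, -7, -7] → sum 1
[13, -7, -7, -12] → sum -13
Highest of these is 19.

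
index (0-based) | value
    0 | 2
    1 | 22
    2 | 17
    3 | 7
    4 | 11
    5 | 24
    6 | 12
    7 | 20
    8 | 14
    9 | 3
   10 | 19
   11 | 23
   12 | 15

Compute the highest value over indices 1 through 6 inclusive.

24

Elements at indices 1..6: 22, 17, 7, 11, 24, 12
max(22, 17, 7, 11, 24, 12) = 24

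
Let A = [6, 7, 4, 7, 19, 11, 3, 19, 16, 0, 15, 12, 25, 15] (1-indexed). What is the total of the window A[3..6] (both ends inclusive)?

41

Elements at indices 3..6: 4, 7, 19, 11
sum(4, 7, 19, 11) = 41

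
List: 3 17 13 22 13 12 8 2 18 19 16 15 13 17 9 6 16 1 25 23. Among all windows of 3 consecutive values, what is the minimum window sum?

Window sums for each of the 18 positions:
3 17 13 → sum 33
17 13 22 → sum 52
13 22 13 → sum 48
22 13 12 → sum 47
13 12 8 → sum 33
12 8 2 → sum 22
8 2 18 → sum 28
2 18 19 → sum 39
18 19 16 → sum 53
19 16 15 → sum 50
16 15 13 → sum 44
15 13 17 → sum 45
13 17 9 → sum 39
17 9 6 → sum 32
9 6 16 → sum 31
6 16 1 → sum 23
16 1 25 → sum 42
1 25 23 → sum 49
Minimum of these is 22.

22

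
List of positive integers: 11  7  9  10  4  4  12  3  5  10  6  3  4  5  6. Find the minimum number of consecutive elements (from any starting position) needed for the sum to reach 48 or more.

add 11: running sum 11 < 48
add 7: running sum 18 < 48
add 9: running sum 27 < 48
add 10: running sum 37 < 48
add 4: running sum 41 < 48
add 4: running sum 45 < 48
add 12: shortest ending here [11, 7, 9, 10, 4, 4, 12] sum 57, len 7
add 3: shortest ending here [7, 9, 10, 4, 4, 12, 3] sum 49, len 7
add 5: shortest ending here [7, 9, 10, 4, 4, 12, 3, 5] sum 54, len 8
add 10: shortest ending here [10, 4, 4, 12, 3, 5, 10] sum 48, len 7
add 6: shortest ending here [10, 4, 4, 12, 3, 5, 10, 6] sum 54, len 8
add 3: shortest ending here [10, 4, 4, 12, 3, 5, 10, 6, 3] sum 57, len 9
add 4: shortest ending here [4, 4, 12, 3, 5, 10, 6, 3, 4] sum 51, len 9
add 5: shortest ending here [12, 3, 5, 10, 6, 3, 4, 5] sum 48, len 8
add 6: shortest ending here [12, 3, 5, 10, 6, 3, 4, 5, 6] sum 54, len 9
Shortest qualifying length: 7.

7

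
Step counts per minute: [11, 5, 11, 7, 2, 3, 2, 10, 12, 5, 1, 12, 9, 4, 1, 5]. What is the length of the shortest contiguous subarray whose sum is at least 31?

4

add 11: running sum 11 < 31
add 5: running sum 16 < 31
add 11: running sum 27 < 31
add 7: shortest ending here [11, 5, 11, 7] sum 34, len 4
add 2: shortest ending here [11, 5, 11, 7, 2] sum 36, len 5
add 3: shortest ending here [11, 5, 11, 7, 2, 3] sum 39, len 6
add 2: shortest ending here [11, 5, 11, 7, 2, 3, 2] sum 41, len 7
add 10: shortest ending here [11, 7, 2, 3, 2, 10] sum 35, len 6
add 12: shortest ending here [7, 2, 3, 2, 10, 12] sum 36, len 6
add 5: shortest ending here [3, 2, 10, 12, 5] sum 32, len 5
add 1: shortest ending here [3, 2, 10, 12, 5, 1] sum 33, len 6
add 12: shortest ending here [10, 12, 5, 1, 12] sum 40, len 5
add 9: shortest ending here [12, 5, 1, 12, 9] sum 39, len 5
add 4: shortest ending here [5, 1, 12, 9, 4] sum 31, len 5
add 1: shortest ending here [5, 1, 12, 9, 4, 1] sum 32, len 6
add 5: shortest ending here [12, 9, 4, 1, 5] sum 31, len 5
Shortest qualifying length: 4.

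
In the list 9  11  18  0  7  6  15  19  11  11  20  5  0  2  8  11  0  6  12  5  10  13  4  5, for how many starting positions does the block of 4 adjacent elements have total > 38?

6

9 11 18 0 → sum 38
11 18 0 7 → sum 36
18 0 7 6 → sum 31
0 7 6 15 → sum 28
7 6 15 19 → sum 47  > 38 ✓
6 15 19 11 → sum 51  > 38 ✓
15 19 11 11 → sum 56  > 38 ✓
19 11 11 20 → sum 61  > 38 ✓
11 11 20 5 → sum 47  > 38 ✓
11 20 5 0 → sum 36
20 5 0 2 → sum 27
5 0 2 8 → sum 15
0 2 8 11 → sum 21
2 8 11 0 → sum 21
8 11 0 6 → sum 25
11 0 6 12 → sum 29
0 6 12 5 → sum 23
6 12 5 10 → sum 33
12 5 10 13 → sum 40  > 38 ✓
5 10 13 4 → sum 32
10 13 4 5 → sum 32
6 windows satisfy the condition.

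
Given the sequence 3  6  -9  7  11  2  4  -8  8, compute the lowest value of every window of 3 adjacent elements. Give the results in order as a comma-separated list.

-9, -9, -9, 2, 2, -8, -8

3 6 -9 → min -9
6 -9 7 → min -9
-9 7 11 → min -9
7 11 2 → min 2
11 2 4 → min 2
2 4 -8 → min -8
4 -8 8 → min -8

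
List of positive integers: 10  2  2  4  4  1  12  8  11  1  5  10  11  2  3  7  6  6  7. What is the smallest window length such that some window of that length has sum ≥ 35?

add 10: running sum 10 < 35
add 2: running sum 12 < 35
add 2: running sum 14 < 35
add 4: running sum 18 < 35
add 4: running sum 22 < 35
add 1: running sum 23 < 35
add 12: shortest ending here [10, 2, 2, 4, 4, 1, 12] sum 35, len 7
add 8: shortest ending here [10, 2, 2, 4, 4, 1, 12, 8] sum 43, len 8
add 11: shortest ending here [4, 1, 12, 8, 11] sum 36, len 5
add 1: shortest ending here [4, 1, 12, 8, 11, 1] sum 37, len 6
add 5: shortest ending here [12, 8, 11, 1, 5] sum 37, len 5
add 10: shortest ending here [8, 11, 1, 5, 10] sum 35, len 5
add 11: shortest ending here [11, 1, 5, 10, 11] sum 38, len 5
add 2: shortest ending here [11, 1, 5, 10, 11, 2] sum 40, len 6
add 3: shortest ending here [11, 1, 5, 10, 11, 2, 3] sum 43, len 7
add 7: shortest ending here [5, 10, 11, 2, 3, 7] sum 38, len 6
add 6: shortest ending here [10, 11, 2, 3, 7, 6] sum 39, len 6
add 6: shortest ending here [11, 2, 3, 7, 6, 6] sum 35, len 6
add 7: shortest ending here [11, 2, 3, 7, 6, 6, 7] sum 42, len 7
Shortest qualifying length: 5.

5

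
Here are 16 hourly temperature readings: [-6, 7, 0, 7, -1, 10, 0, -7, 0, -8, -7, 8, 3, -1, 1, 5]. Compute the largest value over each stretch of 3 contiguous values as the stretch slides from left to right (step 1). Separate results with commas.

7, 7, 7, 10, 10, 10, 0, 0, 0, 8, 8, 8, 3, 5

(-6, 7, 0) → max 7
(7, 0, 7) → max 7
(0, 7, -1) → max 7
(7, -1, 10) → max 10
(-1, 10, 0) → max 10
(10, 0, -7) → max 10
(0, -7, 0) → max 0
(-7, 0, -8) → max 0
(0, -8, -7) → max 0
(-8, -7, 8) → max 8
(-7, 8, 3) → max 8
(8, 3, -1) → max 8
(3, -1, 1) → max 3
(-1, 1, 5) → max 5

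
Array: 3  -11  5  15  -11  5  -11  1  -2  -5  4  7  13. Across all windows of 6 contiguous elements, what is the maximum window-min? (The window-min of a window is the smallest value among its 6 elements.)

[3, -11, 5, 15, -11, 5] → min -11
[-11, 5, 15, -11, 5, -11] → min -11
[5, 15, -11, 5, -11, 1] → min -11
[15, -11, 5, -11, 1, -2] → min -11
[-11, 5, -11, 1, -2, -5] → min -11
[5, -11, 1, -2, -5, 4] → min -11
[-11, 1, -2, -5, 4, 7] → min -11
[1, -2, -5, 4, 7, 13] → min -5
Maximum of these is -5.

-5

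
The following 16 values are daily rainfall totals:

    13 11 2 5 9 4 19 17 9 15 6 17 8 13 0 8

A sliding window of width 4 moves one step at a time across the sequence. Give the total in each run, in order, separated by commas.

[13, 11, 2, 5] → sum 31
[11, 2, 5, 9] → sum 27
[2, 5, 9, 4] → sum 20
[5, 9, 4, 19] → sum 37
[9, 4, 19, 17] → sum 49
[4, 19, 17, 9] → sum 49
[19, 17, 9, 15] → sum 60
[17, 9, 15, 6] → sum 47
[9, 15, 6, 17] → sum 47
[15, 6, 17, 8] → sum 46
[6, 17, 8, 13] → sum 44
[17, 8, 13, 0] → sum 38
[8, 13, 0, 8] → sum 29

31, 27, 20, 37, 49, 49, 60, 47, 47, 46, 44, 38, 29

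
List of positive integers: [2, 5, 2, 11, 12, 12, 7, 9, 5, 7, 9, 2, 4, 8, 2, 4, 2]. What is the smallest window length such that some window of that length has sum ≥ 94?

add 2: running sum 2 < 94
add 5: running sum 7 < 94
add 2: running sum 9 < 94
add 11: running sum 20 < 94
add 12: running sum 32 < 94
add 12: running sum 44 < 94
add 7: running sum 51 < 94
add 9: running sum 60 < 94
add 5: running sum 65 < 94
add 7: running sum 72 < 94
add 9: running sum 81 < 94
add 2: running sum 83 < 94
add 4: running sum 87 < 94
end 13: [2, 5, 2, 11, 12, 12, 7, 9, 5, 7, 9, 2, 4, 8] sum 95, len 14
end 14: [5, 2, 11, 12, 12, 7, 9, 5, 7, 9, 2, 4, 8, 2] sum 95, len 14
end 15: [2, 11, 12, 12, 7, 9, 5, 7, 9, 2, 4, 8, 2, 4] sum 94, len 14
end 16: [11, 12, 12, 7, 9, 5, 7, 9, 2, 4, 8, 2, 4, 2] sum 94, len 14
Shortest qualifying length: 14.

14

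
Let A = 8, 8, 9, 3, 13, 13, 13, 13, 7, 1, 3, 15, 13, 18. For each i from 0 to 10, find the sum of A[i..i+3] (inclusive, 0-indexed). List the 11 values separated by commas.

8 8 9 3 → sum 28
8 9 3 13 → sum 33
9 3 13 13 → sum 38
3 13 13 13 → sum 42
13 13 13 13 → sum 52
13 13 13 7 → sum 46
13 13 7 1 → sum 34
13 7 1 3 → sum 24
7 1 3 15 → sum 26
1 3 15 13 → sum 32
3 15 13 18 → sum 49

28, 33, 38, 42, 52, 46, 34, 24, 26, 32, 49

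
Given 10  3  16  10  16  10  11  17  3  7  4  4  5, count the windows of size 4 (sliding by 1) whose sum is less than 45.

10 3 16 10 → sum 39  < 45 ✓
3 16 10 16 → sum 45
16 10 16 10 → sum 52
10 16 10 11 → sum 47
16 10 11 17 → sum 54
10 11 17 3 → sum 41  < 45 ✓
11 17 3 7 → sum 38  < 45 ✓
17 3 7 4 → sum 31  < 45 ✓
3 7 4 4 → sum 18  < 45 ✓
7 4 4 5 → sum 20  < 45 ✓
6 windows satisfy the condition.

6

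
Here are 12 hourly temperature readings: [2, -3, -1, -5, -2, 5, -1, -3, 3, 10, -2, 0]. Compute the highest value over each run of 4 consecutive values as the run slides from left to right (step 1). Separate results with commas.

2, -1, 5, 5, 5, 5, 10, 10, 10

Sliding a size-4 window across the 12 values:
(2, -3, -1, -5) → max 2
(-3, -1, -5, -2) → max -1
(-1, -5, -2, 5) → max 5
(-5, -2, 5, -1) → max 5
(-2, 5, -1, -3) → max 5
(5, -1, -3, 3) → max 5
(-1, -3, 3, 10) → max 10
(-3, 3, 10, -2) → max 10
(3, 10, -2, 0) → max 10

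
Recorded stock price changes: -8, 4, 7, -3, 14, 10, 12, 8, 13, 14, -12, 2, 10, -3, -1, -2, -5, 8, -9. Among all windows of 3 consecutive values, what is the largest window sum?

36

[-8, 4, 7] → sum 3
[4, 7, -3] → sum 8
[7, -3, 14] → sum 18
[-3, 14, 10] → sum 21
[14, 10, 12] → sum 36
[10, 12, 8] → sum 30
[12, 8, 13] → sum 33
[8, 13, 14] → sum 35
[13, 14, -12] → sum 15
[14, -12, 2] → sum 4
[-12, 2, 10] → sum 0
[2, 10, -3] → sum 9
[10, -3, -1] → sum 6
[-3, -1, -2] → sum -6
[-1, -2, -5] → sum -8
[-2, -5, 8] → sum 1
[-5, 8, -9] → sum -6
Largest of these is 36.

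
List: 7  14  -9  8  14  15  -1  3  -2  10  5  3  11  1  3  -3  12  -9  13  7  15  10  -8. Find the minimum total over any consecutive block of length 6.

(7, 14, -9, 8, 14, 15) → sum 49
(14, -9, 8, 14, 15, -1) → sum 41
(-9, 8, 14, 15, -1, 3) → sum 30
(8, 14, 15, -1, 3, -2) → sum 37
(14, 15, -1, 3, -2, 10) → sum 39
(15, -1, 3, -2, 10, 5) → sum 30
(-1, 3, -2, 10, 5, 3) → sum 18
(3, -2, 10, 5, 3, 11) → sum 30
(-2, 10, 5, 3, 11, 1) → sum 28
(10, 5, 3, 11, 1, 3) → sum 33
(5, 3, 11, 1, 3, -3) → sum 20
(3, 11, 1, 3, -3, 12) → sum 27
(11, 1, 3, -3, 12, -9) → sum 15
(1, 3, -3, 12, -9, 13) → sum 17
(3, -3, 12, -9, 13, 7) → sum 23
(-3, 12, -9, 13, 7, 15) → sum 35
(12, -9, 13, 7, 15, 10) → sum 48
(-9, 13, 7, 15, 10, -8) → sum 28
Minimum of these is 15.

15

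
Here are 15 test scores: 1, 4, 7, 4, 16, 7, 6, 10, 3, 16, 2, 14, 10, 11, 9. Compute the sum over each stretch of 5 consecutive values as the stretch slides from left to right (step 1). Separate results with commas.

(1, 4, 7, 4, 16) → sum 32
(4, 7, 4, 16, 7) → sum 38
(7, 4, 16, 7, 6) → sum 40
(4, 16, 7, 6, 10) → sum 43
(16, 7, 6, 10, 3) → sum 42
(7, 6, 10, 3, 16) → sum 42
(6, 10, 3, 16, 2) → sum 37
(10, 3, 16, 2, 14) → sum 45
(3, 16, 2, 14, 10) → sum 45
(16, 2, 14, 10, 11) → sum 53
(2, 14, 10, 11, 9) → sum 46

32, 38, 40, 43, 42, 42, 37, 45, 45, 53, 46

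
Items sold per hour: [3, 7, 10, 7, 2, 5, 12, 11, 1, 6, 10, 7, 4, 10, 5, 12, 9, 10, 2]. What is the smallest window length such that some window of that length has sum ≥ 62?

add 3: running sum 3 < 62
add 7: running sum 10 < 62
add 10: running sum 20 < 62
add 7: running sum 27 < 62
add 2: running sum 29 < 62
add 5: running sum 34 < 62
add 12: running sum 46 < 62
add 11: running sum 57 < 62
add 1: running sum 58 < 62
end 9: [3, 7, 10, 7, 2, 5, 12, 11, 1, 6] sum 64, len 10
end 10: [10, 7, 2, 5, 12, 11, 1, 6, 10] sum 64, len 9
end 11: [10, 7, 2, 5, 12, 11, 1, 6, 10, 7] sum 71, len 10
end 12: [7, 2, 5, 12, 11, 1, 6, 10, 7, 4] sum 65, len 10
end 13: [5, 12, 11, 1, 6, 10, 7, 4, 10] sum 66, len 9
end 14: [12, 11, 1, 6, 10, 7, 4, 10, 5] sum 66, len 9
end 15: [11, 1, 6, 10, 7, 4, 10, 5, 12] sum 66, len 9
end 16: [6, 10, 7, 4, 10, 5, 12, 9] sum 63, len 8
end 17: [10, 7, 4, 10, 5, 12, 9, 10] sum 67, len 8
end 18: [10, 7, 4, 10, 5, 12, 9, 10, 2] sum 69, len 9
Shortest qualifying length: 8.

8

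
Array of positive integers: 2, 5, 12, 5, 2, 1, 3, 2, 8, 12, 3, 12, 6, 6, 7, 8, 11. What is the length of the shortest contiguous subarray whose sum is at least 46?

6

add 2: running sum 2 < 46
add 5: running sum 7 < 46
add 12: running sum 19 < 46
add 5: running sum 24 < 46
add 2: running sum 26 < 46
add 1: running sum 27 < 46
add 3: running sum 30 < 46
add 2: running sum 32 < 46
add 8: running sum 40 < 46
add 12: shortest ending here [5, 12, 5, 2, 1, 3, 2, 8, 12] sum 50, len 9
add 3: shortest ending here [12, 5, 2, 1, 3, 2, 8, 12, 3] sum 48, len 9
add 12: shortest ending here [5, 2, 1, 3, 2, 8, 12, 3, 12] sum 48, len 9
add 6: shortest ending here [3, 2, 8, 12, 3, 12, 6] sum 46, len 7
add 6: shortest ending here [8, 12, 3, 12, 6, 6] sum 47, len 6
add 7: shortest ending here [12, 3, 12, 6, 6, 7] sum 46, len 6
add 8: shortest ending here [12, 3, 12, 6, 6, 7, 8] sum 54, len 7
add 11: shortest ending here [12, 6, 6, 7, 8, 11] sum 50, len 6
Shortest qualifying length: 6.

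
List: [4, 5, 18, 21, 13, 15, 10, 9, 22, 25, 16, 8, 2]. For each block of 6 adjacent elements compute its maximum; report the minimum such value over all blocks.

4 5 18 21 13 15 → max 21
5 18 21 13 15 10 → max 21
18 21 13 15 10 9 → max 21
21 13 15 10 9 22 → max 22
13 15 10 9 22 25 → max 25
15 10 9 22 25 16 → max 25
10 9 22 25 16 8 → max 25
9 22 25 16 8 2 → max 25
Minimum of these is 21.

21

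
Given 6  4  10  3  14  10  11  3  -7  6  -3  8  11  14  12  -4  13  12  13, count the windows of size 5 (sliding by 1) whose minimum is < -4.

(6, 4, 10, 3, 14) → min 3
(4, 10, 3, 14, 10) → min 3
(10, 3, 14, 10, 11) → min 3
(3, 14, 10, 11, 3) → min 3
(14, 10, 11, 3, -7) → min -7  < -4 ✓
(10, 11, 3, -7, 6) → min -7  < -4 ✓
(11, 3, -7, 6, -3) → min -7  < -4 ✓
(3, -7, 6, -3, 8) → min -7  < -4 ✓
(-7, 6, -3, 8, 11) → min -7  < -4 ✓
(6, -3, 8, 11, 14) → min -3
(-3, 8, 11, 14, 12) → min -3
(8, 11, 14, 12, -4) → min -4
(11, 14, 12, -4, 13) → min -4
(14, 12, -4, 13, 12) → min -4
(12, -4, 13, 12, 13) → min -4
5 windows satisfy the condition.

5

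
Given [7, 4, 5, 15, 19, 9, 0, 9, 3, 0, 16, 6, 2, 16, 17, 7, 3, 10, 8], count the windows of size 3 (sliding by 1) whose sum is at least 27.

[7, 4, 5] → sum 16
[4, 5, 15] → sum 24
[5, 15, 19] → sum 39  ≥ 27 ✓
[15, 19, 9] → sum 43  ≥ 27 ✓
[19, 9, 0] → sum 28  ≥ 27 ✓
[9, 0, 9] → sum 18
[0, 9, 3] → sum 12
[9, 3, 0] → sum 12
[3, 0, 16] → sum 19
[0, 16, 6] → sum 22
[16, 6, 2] → sum 24
[6, 2, 16] → sum 24
[2, 16, 17] → sum 35  ≥ 27 ✓
[16, 17, 7] → sum 40  ≥ 27 ✓
[17, 7, 3] → sum 27  ≥ 27 ✓
[7, 3, 10] → sum 20
[3, 10, 8] → sum 21
6 windows satisfy the condition.

6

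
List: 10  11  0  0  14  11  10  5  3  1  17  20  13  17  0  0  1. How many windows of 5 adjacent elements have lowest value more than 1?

[10, 11, 0, 0, 14] → min 0
[11, 0, 0, 14, 11] → min 0
[0, 0, 14, 11, 10] → min 0
[0, 14, 11, 10, 5] → min 0
[14, 11, 10, 5, 3] → min 3  > 1 ✓
[11, 10, 5, 3, 1] → min 1
[10, 5, 3, 1, 17] → min 1
[5, 3, 1, 17, 20] → min 1
[3, 1, 17, 20, 13] → min 1
[1, 17, 20, 13, 17] → min 1
[17, 20, 13, 17, 0] → min 0
[20, 13, 17, 0, 0] → min 0
[13, 17, 0, 0, 1] → min 0
1 window satisfy the condition.

1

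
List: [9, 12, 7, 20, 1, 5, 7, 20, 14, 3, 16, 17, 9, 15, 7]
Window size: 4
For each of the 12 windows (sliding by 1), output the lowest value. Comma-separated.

[9, 12, 7, 20] → min 7
[12, 7, 20, 1] → min 1
[7, 20, 1, 5] → min 1
[20, 1, 5, 7] → min 1
[1, 5, 7, 20] → min 1
[5, 7, 20, 14] → min 5
[7, 20, 14, 3] → min 3
[20, 14, 3, 16] → min 3
[14, 3, 16, 17] → min 3
[3, 16, 17, 9] → min 3
[16, 17, 9, 15] → min 9
[17, 9, 15, 7] → min 7

7, 1, 1, 1, 1, 5, 3, 3, 3, 3, 9, 7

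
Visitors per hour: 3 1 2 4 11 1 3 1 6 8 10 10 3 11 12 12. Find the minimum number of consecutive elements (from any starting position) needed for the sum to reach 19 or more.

Extend right; whenever the sum reaches 19, record the length and shrink from the left:
add 3: running sum 3 < 19
add 1: running sum 4 < 19
add 2: running sum 6 < 19
add 4: running sum 10 < 19
end 4: [3, 1, 2, 4, 11] sum 21, len 5
end 5: [1, 2, 4, 11, 1] sum 19, len 5
end 6: [4, 11, 1, 3] sum 19, len 4
end 7: [4, 11, 1, 3, 1] sum 20, len 5
end 8: [11, 1, 3, 1, 6] sum 22, len 5
end 9: [1, 3, 1, 6, 8] sum 19, len 5
end 10: [6, 8, 10] sum 24, len 3
end 11: [10, 10] sum 20, len 2
end 12: [10, 10, 3] sum 23, len 3
end 13: [10, 3, 11] sum 24, len 3
end 14: [11, 12] sum 23, len 2
end 15: [12, 12] sum 24, len 2
Shortest qualifying length: 2.

2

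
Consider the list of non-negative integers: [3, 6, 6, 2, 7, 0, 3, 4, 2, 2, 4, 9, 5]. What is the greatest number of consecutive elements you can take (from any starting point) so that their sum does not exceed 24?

8

→ 3: sum 3, len 1
→ 6: sum 9, len 2
→ 6: sum 15, len 3
→ 2: sum 17, len 4
→ 7: sum 24, len 5
→ 0: sum 24, len 6
→ 3 (dropped 3): sum 24, len 6
→ 4 (dropped 6): sum 22, len 6
→ 2: sum 24, len 7
→ 2 (dropped 6): sum 20, len 7
→ 4: sum 24, len 8
→ 9 (dropped 2, 7): sum 24, len 7
→ 5 (dropped 0, 3, 4): sum 22, len 5
Longest length seen: 8.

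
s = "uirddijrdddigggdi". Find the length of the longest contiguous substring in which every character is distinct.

4

add u: [u] len 1
add i: [u, i] len 2
add r: [u, i, r] len 3
add d: [u, i, r, d] len 4
add d (repeat d, move left end past it): [d] len 1
add i: [d, i] len 2
add j: [d, i, j] len 3
add r: [d, i, j, r] len 4
add d (repeat d, move left end past it): [i, j, r, d] len 4
add d (repeat d, move left end past it): [d] len 1
add d (repeat d, move left end past it): [d] len 1
add i: [d, i] len 2
add g: [d, i, g] len 3
add g (repeat g, move left end past it): [g] len 1
add g (repeat g, move left end past it): [g] len 1
add d: [g, d] len 2
add i: [g, d, i] len 3
Longest all-distinct length: 4.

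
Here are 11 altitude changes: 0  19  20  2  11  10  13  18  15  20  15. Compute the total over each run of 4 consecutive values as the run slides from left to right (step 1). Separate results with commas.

41, 52, 43, 36, 52, 56, 66, 68

Sliding a size-4 window across the 11 values:
0 19 20 2 → sum 41
19 20 2 11 → sum 52
20 2 11 10 → sum 43
2 11 10 13 → sum 36
11 10 13 18 → sum 52
10 13 18 15 → sum 56
13 18 15 20 → sum 66
18 15 20 15 → sum 68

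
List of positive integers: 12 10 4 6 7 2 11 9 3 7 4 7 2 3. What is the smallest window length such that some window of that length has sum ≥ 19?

2

add 12: running sum 12 < 19
add 10: shortest ending here [12, 10] sum 22, len 2
add 4: shortest ending here [12, 10, 4] sum 26, len 3
add 6: shortest ending here [10, 4, 6] sum 20, len 3
add 7: shortest ending here [10, 4, 6, 7] sum 27, len 4
add 2: shortest ending here [4, 6, 7, 2] sum 19, len 4
add 11: shortest ending here [7, 2, 11] sum 20, len 3
add 9: shortest ending here [11, 9] sum 20, len 2
add 3: shortest ending here [11, 9, 3] sum 23, len 3
add 7: shortest ending here [9, 3, 7] sum 19, len 3
add 4: shortest ending here [9, 3, 7, 4] sum 23, len 4
add 7: shortest ending here [3, 7, 4, 7] sum 21, len 4
add 2: shortest ending here [7, 4, 7, 2] sum 20, len 4
add 3: shortest ending here [7, 4, 7, 2, 3] sum 23, len 5
Shortest qualifying length: 2.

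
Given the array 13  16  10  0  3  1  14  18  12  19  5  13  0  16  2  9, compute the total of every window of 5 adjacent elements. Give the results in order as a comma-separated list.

Sliding a size-5 window across the 16 values:
(13, 16, 10, 0, 3) → sum 42
(16, 10, 0, 3, 1) → sum 30
(10, 0, 3, 1, 14) → sum 28
(0, 3, 1, 14, 18) → sum 36
(3, 1, 14, 18, 12) → sum 48
(1, 14, 18, 12, 19) → sum 64
(14, 18, 12, 19, 5) → sum 68
(18, 12, 19, 5, 13) → sum 67
(12, 19, 5, 13, 0) → sum 49
(19, 5, 13, 0, 16) → sum 53
(5, 13, 0, 16, 2) → sum 36
(13, 0, 16, 2, 9) → sum 40

42, 30, 28, 36, 48, 64, 68, 67, 49, 53, 36, 40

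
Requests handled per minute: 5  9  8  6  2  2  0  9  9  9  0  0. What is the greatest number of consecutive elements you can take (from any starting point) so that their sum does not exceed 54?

11

[5] sum 5 len 1
[5, 9] sum 14 len 2
[5, 9, 8] sum 22 len 3
[5, 9, 8, 6] sum 28 len 4
[5, 9, 8, 6, 2] sum 30 len 5
[5, 9, 8, 6, 2, 2] sum 32 len 6
[5, 9, 8, 6, 2, 2, 0] sum 32 len 7
[5, 9, 8, 6, 2, 2, 0, 9] sum 41 len 8
[5, 9, 8, 6, 2, 2, 0, 9, 9] sum 50 len 9
[9, 8, 6, 2, 2, 0, 9, 9, 9] sum 54 len 9
[9, 8, 6, 2, 2, 0, 9, 9, 9, 0] sum 54 len 10
[9, 8, 6, 2, 2, 0, 9, 9, 9, 0, 0] sum 54 len 11
Longest length seen: 11.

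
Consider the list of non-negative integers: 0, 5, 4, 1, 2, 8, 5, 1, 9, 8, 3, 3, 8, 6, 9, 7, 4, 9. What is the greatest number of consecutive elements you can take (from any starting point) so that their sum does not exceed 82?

→ 0: sum 0, len 1
→ 5: sum 5, len 2
→ 4: sum 9, len 3
→ 1: sum 10, len 4
→ 2: sum 12, len 5
→ 8: sum 20, len 6
→ 5: sum 25, len 7
→ 1: sum 26, len 8
→ 9: sum 35, len 9
→ 8: sum 43, len 10
→ 3: sum 46, len 11
→ 3: sum 49, len 12
→ 8: sum 57, len 13
→ 6: sum 63, len 14
→ 9: sum 72, len 15
→ 7: sum 79, len 16
→ 4 (dropped 0, 5): sum 78, len 15
→ 9 (dropped 4, 1): sum 82, len 14
Longest length seen: 16.

16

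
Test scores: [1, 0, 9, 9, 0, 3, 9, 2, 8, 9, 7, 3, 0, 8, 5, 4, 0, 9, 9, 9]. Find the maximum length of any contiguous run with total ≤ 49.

Extend to the right; shrink from the left whenever the sum exceeds 49:
[1] sum 1 len 1
[1, 0] sum 1 len 2
[1, 0, 9] sum 10 len 3
[1, 0, 9, 9] sum 19 len 4
[1, 0, 9, 9, 0] sum 19 len 5
[1, 0, 9, 9, 0, 3] sum 22 len 6
[1, 0, 9, 9, 0, 3, 9] sum 31 len 7
[1, 0, 9, 9, 0, 3, 9, 2] sum 33 len 8
[1, 0, 9, 9, 0, 3, 9, 2, 8] sum 41 len 9
[0, 9, 9, 0, 3, 9, 2, 8, 9] sum 49 len 9
[9, 0, 3, 9, 2, 8, 9, 7] sum 47 len 8
[0, 3, 9, 2, 8, 9, 7, 3] sum 41 len 8
[0, 3, 9, 2, 8, 9, 7, 3, 0] sum 41 len 9
[0, 3, 9, 2, 8, 9, 7, 3, 0, 8] sum 49 len 10
[2, 8, 9, 7, 3, 0, 8, 5] sum 42 len 8
[2, 8, 9, 7, 3, 0, 8, 5, 4] sum 46 len 9
[2, 8, 9, 7, 3, 0, 8, 5, 4, 0] sum 46 len 10
[9, 7, 3, 0, 8, 5, 4, 0, 9] sum 45 len 9
[7, 3, 0, 8, 5, 4, 0, 9, 9] sum 45 len 9
[3, 0, 8, 5, 4, 0, 9, 9, 9] sum 47 len 9
Longest length seen: 10.

10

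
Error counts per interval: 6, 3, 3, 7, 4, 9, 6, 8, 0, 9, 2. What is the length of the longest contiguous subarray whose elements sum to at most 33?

6

Extend to the right; shrink from the left whenever the sum exceeds 33:
[6] sum 6 len 1
[6, 3] sum 9 len 2
[6, 3, 3] sum 12 len 3
[6, 3, 3, 7] sum 19 len 4
[6, 3, 3, 7, 4] sum 23 len 5
[6, 3, 3, 7, 4, 9] sum 32 len 6
[3, 3, 7, 4, 9, 6] sum 32 len 6
[4, 9, 6, 8] sum 27 len 4
[4, 9, 6, 8, 0] sum 27 len 5
[9, 6, 8, 0, 9] sum 32 len 5
[6, 8, 0, 9, 2] sum 25 len 5
Longest length seen: 6.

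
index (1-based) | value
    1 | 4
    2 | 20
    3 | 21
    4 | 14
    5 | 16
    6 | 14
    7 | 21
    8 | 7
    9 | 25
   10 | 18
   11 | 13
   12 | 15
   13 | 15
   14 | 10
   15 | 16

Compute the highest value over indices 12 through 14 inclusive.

Elements at indices 12..14: 15, 15, 10
max(15, 15, 10) = 15

15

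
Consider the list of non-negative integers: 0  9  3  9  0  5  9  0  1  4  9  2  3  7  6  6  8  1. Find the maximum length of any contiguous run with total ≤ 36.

[0] sum 0 len 1
[0, 9] sum 9 len 2
[0, 9, 3] sum 12 len 3
[0, 9, 3, 9] sum 21 len 4
[0, 9, 3, 9, 0] sum 21 len 5
[0, 9, 3, 9, 0, 5] sum 26 len 6
[0, 9, 3, 9, 0, 5, 9] sum 35 len 7
[0, 9, 3, 9, 0, 5, 9, 0] sum 35 len 8
[0, 9, 3, 9, 0, 5, 9, 0, 1] sum 36 len 9
[3, 9, 0, 5, 9, 0, 1, 4] sum 31 len 8
[0, 5, 9, 0, 1, 4, 9] sum 28 len 7
[0, 5, 9, 0, 1, 4, 9, 2] sum 30 len 8
[0, 5, 9, 0, 1, 4, 9, 2, 3] sum 33 len 9
[9, 0, 1, 4, 9, 2, 3, 7] sum 35 len 8
[0, 1, 4, 9, 2, 3, 7, 6] sum 32 len 8
[9, 2, 3, 7, 6, 6] sum 33 len 6
[2, 3, 7, 6, 6, 8] sum 32 len 6
[2, 3, 7, 6, 6, 8, 1] sum 33 len 7
Longest length seen: 9.

9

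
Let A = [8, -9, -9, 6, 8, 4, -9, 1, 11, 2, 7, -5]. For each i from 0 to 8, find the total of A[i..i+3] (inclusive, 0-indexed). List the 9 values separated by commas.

Sliding a size-4 window across the 12 values:
8 -9 -9 6 → sum -4
-9 -9 6 8 → sum -4
-9 6 8 4 → sum 9
6 8 4 -9 → sum 9
8 4 -9 1 → sum 4
4 -9 1 11 → sum 7
-9 1 11 2 → sum 5
1 11 2 7 → sum 21
11 2 7 -5 → sum 15

-4, -4, 9, 9, 4, 7, 5, 21, 15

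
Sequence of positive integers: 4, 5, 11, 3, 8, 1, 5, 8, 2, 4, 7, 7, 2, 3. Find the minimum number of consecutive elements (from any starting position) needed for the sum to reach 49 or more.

add 4: running sum 4 < 49
add 5: running sum 9 < 49
add 11: running sum 20 < 49
add 3: running sum 23 < 49
add 8: running sum 31 < 49
add 1: running sum 32 < 49
add 5: running sum 37 < 49
add 8: running sum 45 < 49
add 2: running sum 47 < 49
end 9: [4, 5, 11, 3, 8, 1, 5, 8, 2, 4] sum 51, len 10
end 10: [11, 3, 8, 1, 5, 8, 2, 4, 7] sum 49, len 9
end 11: [11, 3, 8, 1, 5, 8, 2, 4, 7, 7] sum 56, len 10
end 12: [11, 3, 8, 1, 5, 8, 2, 4, 7, 7, 2] sum 58, len 11
end 13: [3, 8, 1, 5, 8, 2, 4, 7, 7, 2, 3] sum 50, len 11
Shortest qualifying length: 9.

9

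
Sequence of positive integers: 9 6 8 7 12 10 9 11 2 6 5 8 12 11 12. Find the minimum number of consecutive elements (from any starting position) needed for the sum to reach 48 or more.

5

add 9: running sum 9 < 48
add 6: running sum 15 < 48
add 8: running sum 23 < 48
add 7: running sum 30 < 48
add 12: running sum 42 < 48
add 10: shortest ending here [9, 6, 8, 7, 12, 10] sum 52, len 6
add 9: shortest ending here [6, 8, 7, 12, 10, 9] sum 52, len 6
add 11: shortest ending here [7, 12, 10, 9, 11] sum 49, len 5
add 2: shortest ending here [7, 12, 10, 9, 11, 2] sum 51, len 6
add 6: shortest ending here [12, 10, 9, 11, 2, 6] sum 50, len 6
add 5: shortest ending here [12, 10, 9, 11, 2, 6, 5] sum 55, len 7
add 8: shortest ending here [10, 9, 11, 2, 6, 5, 8] sum 51, len 7
add 12: shortest ending here [9, 11, 2, 6, 5, 8, 12] sum 53, len 7
add 11: shortest ending here [11, 2, 6, 5, 8, 12, 11] sum 55, len 7
add 12: shortest ending here [5, 8, 12, 11, 12] sum 48, len 5
Shortest qualifying length: 5.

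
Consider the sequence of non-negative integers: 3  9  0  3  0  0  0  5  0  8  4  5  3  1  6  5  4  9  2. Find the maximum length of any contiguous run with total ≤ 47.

Extend to the right; shrink from the left whenever the sum exceeds 47:
→ 3: sum 3, len 1
→ 9: sum 12, len 2
→ 0: sum 12, len 3
→ 3: sum 15, len 4
→ 0: sum 15, len 5
→ 0: sum 15, len 6
→ 0: sum 15, len 7
→ 5: sum 20, len 8
→ 0: sum 20, len 9
→ 8: sum 28, len 10
→ 4: sum 32, len 11
→ 5: sum 37, len 12
→ 3: sum 40, len 13
→ 1: sum 41, len 14
→ 6: sum 47, len 15
→ 5 (dropped 3, 9): sum 40, len 14
→ 4: sum 44, len 15
→ 9 (dropped 0, 3, 0, 0, 0, 5): sum 45, len 10
→ 2: sum 47, len 11
Longest length seen: 15.

15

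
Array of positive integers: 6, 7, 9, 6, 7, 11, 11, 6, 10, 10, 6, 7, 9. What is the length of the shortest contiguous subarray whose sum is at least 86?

Extend right; whenever the sum reaches 86, record the length and shrink from the left:
add 6: running sum 6 < 86
add 7: running sum 13 < 86
add 9: running sum 22 < 86
add 6: running sum 28 < 86
add 7: running sum 35 < 86
add 11: running sum 46 < 86
add 11: running sum 57 < 86
add 6: running sum 63 < 86
add 10: running sum 73 < 86
add 10: running sum 83 < 86
add 6: shortest ending here [6, 7, 9, 6, 7, 11, 11, 6, 10, 10, 6] sum 89, len 11
add 7: shortest ending here [7, 9, 6, 7, 11, 11, 6, 10, 10, 6, 7] sum 90, len 11
add 9: shortest ending here [9, 6, 7, 11, 11, 6, 10, 10, 6, 7, 9] sum 92, len 11
Shortest qualifying length: 11.

11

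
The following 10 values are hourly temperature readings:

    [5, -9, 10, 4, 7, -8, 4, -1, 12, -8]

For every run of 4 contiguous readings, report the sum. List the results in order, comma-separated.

10, 12, 13, 7, 2, 7, 7

5 -9 10 4 → sum 10
-9 10 4 7 → sum 12
10 4 7 -8 → sum 13
4 7 -8 4 → sum 7
7 -8 4 -1 → sum 2
-8 4 -1 12 → sum 7
4 -1 12 -8 → sum 7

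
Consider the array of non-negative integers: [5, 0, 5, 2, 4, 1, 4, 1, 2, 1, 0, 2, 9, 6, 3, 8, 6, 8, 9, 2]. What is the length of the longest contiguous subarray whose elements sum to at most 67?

18

Extend to the right; shrink from the left whenever the sum exceeds 67:
add 5: [5] sum 5, len 1
add 0: [5, 0] sum 5, len 2
add 5: [5, 0, 5] sum 10, len 3
add 2: [5, 0, 5, 2] sum 12, len 4
add 4: [5, 0, 5, 2, 4] sum 16, len 5
add 1: [5, 0, 5, 2, 4, 1] sum 17, len 6
add 4: [5, 0, 5, 2, 4, 1, 4] sum 21, len 7
add 1: [5, 0, 5, 2, 4, 1, 4, 1] sum 22, len 8
add 2: [5, 0, 5, 2, 4, 1, 4, 1, 2] sum 24, len 9
add 1: [5, 0, 5, 2, 4, 1, 4, 1, 2, 1] sum 25, len 10
add 0: [5, 0, 5, 2, 4, 1, 4, 1, 2, 1, 0] sum 25, len 11
add 2: [5, 0, 5, 2, 4, 1, 4, 1, 2, 1, 0, 2] sum 27, len 12
add 9: [5, 0, 5, 2, 4, 1, 4, 1, 2, 1, 0, 2, 9] sum 36, len 13
add 6: [5, 0, 5, 2, 4, 1, 4, 1, 2, 1, 0, 2, 9, 6] sum 42, len 14
add 3: [5, 0, 5, 2, 4, 1, 4, 1, 2, 1, 0, 2, 9, 6, 3] sum 45, len 15
add 8: [5, 0, 5, 2, 4, 1, 4, 1, 2, 1, 0, 2, 9, 6, 3, 8] sum 53, len 16
add 6: [5, 0, 5, 2, 4, 1, 4, 1, 2, 1, 0, 2, 9, 6, 3, 8, 6] sum 59, len 17
add 8: [5, 0, 5, 2, 4, 1, 4, 1, 2, 1, 0, 2, 9, 6, 3, 8, 6, 8] sum 67, len 18
add 9: [2, 4, 1, 4, 1, 2, 1, 0, 2, 9, 6, 3, 8, 6, 8, 9] sum 66, len 16
add 2: [4, 1, 4, 1, 2, 1, 0, 2, 9, 6, 3, 8, 6, 8, 9, 2] sum 66, len 16
Longest length seen: 18.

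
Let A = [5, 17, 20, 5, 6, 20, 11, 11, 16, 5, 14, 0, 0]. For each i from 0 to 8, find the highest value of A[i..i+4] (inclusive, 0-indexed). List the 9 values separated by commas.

[5, 17, 20, 5, 6] → max 20
[17, 20, 5, 6, 20] → max 20
[20, 5, 6, 20, 11] → max 20
[5, 6, 20, 11, 11] → max 20
[6, 20, 11, 11, 16] → max 20
[20, 11, 11, 16, 5] → max 20
[11, 11, 16, 5, 14] → max 16
[11, 16, 5, 14, 0] → max 16
[16, 5, 14, 0, 0] → max 16

20, 20, 20, 20, 20, 20, 16, 16, 16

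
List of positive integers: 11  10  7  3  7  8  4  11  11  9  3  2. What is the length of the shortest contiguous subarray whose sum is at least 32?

4

Extend right; whenever the sum reaches 32, record the length and shrink from the left:
add 11: running sum 11 < 32
add 10: running sum 21 < 32
add 7: running sum 28 < 32
add 3: running sum 31 < 32
add 7: shortest ending here [11, 10, 7, 3, 7] sum 38, len 5
add 8: shortest ending here [10, 7, 3, 7, 8] sum 35, len 5
add 4: shortest ending here [10, 7, 3, 7, 8, 4] sum 39, len 6
add 11: shortest ending here [3, 7, 8, 4, 11] sum 33, len 5
add 11: shortest ending here [8, 4, 11, 11] sum 34, len 4
add 9: shortest ending here [4, 11, 11, 9] sum 35, len 4
add 3: shortest ending here [11, 11, 9, 3] sum 34, len 4
add 2: shortest ending here [11, 11, 9, 3, 2] sum 36, len 5
Shortest qualifying length: 4.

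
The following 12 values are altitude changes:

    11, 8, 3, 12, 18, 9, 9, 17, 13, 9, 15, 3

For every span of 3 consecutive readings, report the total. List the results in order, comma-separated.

22, 23, 33, 39, 36, 35, 39, 39, 37, 27

[11, 8, 3] → sum 22
[8, 3, 12] → sum 23
[3, 12, 18] → sum 33
[12, 18, 9] → sum 39
[18, 9, 9] → sum 36
[9, 9, 17] → sum 35
[9, 17, 13] → sum 39
[17, 13, 9] → sum 39
[13, 9, 15] → sum 37
[9, 15, 3] → sum 27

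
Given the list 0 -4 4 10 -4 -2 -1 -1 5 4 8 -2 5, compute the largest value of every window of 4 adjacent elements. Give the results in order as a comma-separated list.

10, 10, 10, 10, -1, 5, 5, 8, 8, 8

(0, -4, 4, 10) → max 10
(-4, 4, 10, -4) → max 10
(4, 10, -4, -2) → max 10
(10, -4, -2, -1) → max 10
(-4, -2, -1, -1) → max -1
(-2, -1, -1, 5) → max 5
(-1, -1, 5, 4) → max 5
(-1, 5, 4, 8) → max 8
(5, 4, 8, -2) → max 8
(4, 8, -2, 5) → max 8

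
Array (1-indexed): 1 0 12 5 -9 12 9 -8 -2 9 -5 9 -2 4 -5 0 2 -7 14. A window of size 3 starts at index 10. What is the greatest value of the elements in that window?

Elements at indices 10..12: 9, -5, 9
max(9, -5, 9) = 9

9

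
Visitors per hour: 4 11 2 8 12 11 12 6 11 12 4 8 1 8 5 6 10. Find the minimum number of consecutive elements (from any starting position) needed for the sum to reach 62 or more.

6

add 4: running sum 4 < 62
add 11: running sum 15 < 62
add 2: running sum 17 < 62
add 8: running sum 25 < 62
add 12: running sum 37 < 62
add 11: running sum 48 < 62
add 12: running sum 60 < 62
end 7: [11, 2, 8, 12, 11, 12, 6] sum 62, len 7
end 8: [2, 8, 12, 11, 12, 6, 11] sum 62, len 7
end 9: [12, 11, 12, 6, 11, 12] sum 64, len 6
end 10: [12, 11, 12, 6, 11, 12, 4] sum 68, len 7
end 11: [11, 12, 6, 11, 12, 4, 8] sum 64, len 7
end 12: [11, 12, 6, 11, 12, 4, 8, 1] sum 65, len 8
end 13: [12, 6, 11, 12, 4, 8, 1, 8] sum 62, len 8
end 14: [12, 6, 11, 12, 4, 8, 1, 8, 5] sum 67, len 9
end 15: [12, 6, 11, 12, 4, 8, 1, 8, 5, 6] sum 73, len 10
end 16: [11, 12, 4, 8, 1, 8, 5, 6, 10] sum 65, len 9
Shortest qualifying length: 6.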